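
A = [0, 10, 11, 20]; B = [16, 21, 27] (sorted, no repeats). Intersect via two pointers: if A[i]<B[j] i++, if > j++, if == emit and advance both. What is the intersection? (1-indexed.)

i=1 j=1: 0<16, i++
i=2 j=1: 10<16, i++
i=3 j=1: 11<16, i++
i=4 j=1: 20>16, j++
i=4 j=2: 20<21, i++

intersection = []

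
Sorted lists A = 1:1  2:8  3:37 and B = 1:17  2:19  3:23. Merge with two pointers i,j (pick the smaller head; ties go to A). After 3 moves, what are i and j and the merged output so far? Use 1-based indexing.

[i=1,j=1] A[i]=1<=B[j]=17 take 1 → i++
[i=2,j=1] A[i]=8<=B[j]=17 take 8 → i++
[i=3,j=1] A[i]=37>B[j]=17 take 17 → j++

i=3, j=2, merged so far=[1, 8, 17]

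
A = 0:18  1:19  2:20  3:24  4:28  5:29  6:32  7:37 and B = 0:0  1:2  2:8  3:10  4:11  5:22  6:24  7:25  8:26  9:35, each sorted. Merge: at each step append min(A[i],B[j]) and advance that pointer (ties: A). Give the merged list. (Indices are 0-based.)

i=0 j=0: A[i]=18>B[j]=0 take 0, j++
i=0 j=1: A[i]=18>B[j]=2 take 2, j++
i=0 j=2: A[i]=18>B[j]=8 take 8, j++
i=0 j=3: A[i]=18>B[j]=10 take 10, j++
i=0 j=4: A[i]=18>B[j]=11 take 11, j++
i=0 j=5: A[i]=18<=B[j]=22 take 18, i++
i=1 j=5: A[i]=19<=B[j]=22 take 19, i++
i=2 j=5: A[i]=20<=B[j]=22 take 20, i++
i=3 j=5: A[i]=24>B[j]=22 take 22, j++
i=3 j=6: A[i]=24<=B[j]=24 take 24, i++
i=4 j=6: A[i]=28>B[j]=24 take 24, j++
i=4 j=7: A[i]=28>B[j]=25 take 25, j++
i=4 j=8: A[i]=28>B[j]=26 take 26, j++
i=4 j=9: A[i]=28<=B[j]=35 take 28, i++
i=5 j=9: A[i]=29<=B[j]=35 take 29, i++
i=6 j=9: A[i]=32<=B[j]=35 take 32, i++
i=7 j=9: A[i]=37>B[j]=35 take 35, j++
i=7 j=10: B done, take A[i]=37, i++

[0, 2, 8, 10, 11, 18, 19, 20, 22, 24, 24, 25, 26, 28, 29, 32, 35, 37]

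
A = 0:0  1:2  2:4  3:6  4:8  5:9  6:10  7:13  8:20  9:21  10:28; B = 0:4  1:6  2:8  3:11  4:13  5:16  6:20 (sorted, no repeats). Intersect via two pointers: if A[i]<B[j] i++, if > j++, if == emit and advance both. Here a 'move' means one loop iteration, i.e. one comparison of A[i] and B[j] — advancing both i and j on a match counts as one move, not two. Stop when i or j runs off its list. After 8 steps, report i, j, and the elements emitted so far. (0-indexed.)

i=7, j=4, emitted=[4, 6, 8]

i=0 j=0: 0<4, i++
i=1 j=0: 2<4, i++
i=2 j=0: 4==4 emit, i++,j++
i=3 j=1: 6==6 emit, i++,j++
i=4 j=2: 8==8 emit, i++,j++
i=5 j=3: 9<11, i++
i=6 j=3: 10<11, i++
i=7 j=3: 13>11, j++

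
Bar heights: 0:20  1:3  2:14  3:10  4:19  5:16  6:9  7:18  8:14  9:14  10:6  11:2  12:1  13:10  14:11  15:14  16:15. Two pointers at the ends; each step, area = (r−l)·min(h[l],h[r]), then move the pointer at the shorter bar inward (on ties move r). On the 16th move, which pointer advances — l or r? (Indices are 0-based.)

l=0 r=16: min(20,15)*16=240 best=240 *, r--
l=0 r=15: min(20,14)*15=210 best=240, r--
l=0 r=14: min(20,11)*14=154 best=240, r--
l=0 r=13: min(20,10)*13=130 best=240, r--
l=0 r=12: min(20,1)*12=12 best=240, r--
l=0 r=11: min(20,2)*11=22 best=240, r--
l=0 r=10: min(20,6)*10=60 best=240, r--
l=0 r=9: min(20,14)*9=126 best=240, r--
l=0 r=8: min(20,14)*8=112 best=240, r--
l=0 r=7: min(20,18)*7=126 best=240, r--
l=0 r=6: min(20,9)*6=54 best=240, r--
l=0 r=5: min(20,16)*5=80 best=240, r--
l=0 r=4: min(20,19)*4=76 best=240, r--
l=0 r=3: min(20,10)*3=30 best=240, r--
l=0 r=2: min(20,14)*2=28 best=240, r--
l=0 r=1: min(20,3)*1=3 best=240, r--

r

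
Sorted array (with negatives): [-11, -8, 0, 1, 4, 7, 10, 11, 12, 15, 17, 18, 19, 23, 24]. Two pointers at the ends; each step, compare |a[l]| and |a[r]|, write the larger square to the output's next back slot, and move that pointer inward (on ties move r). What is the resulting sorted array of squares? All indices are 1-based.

[0, 1, 16, 49, 64, 100, 121, 121, 144, 225, 289, 324, 361, 529, 576]

l=1 r=15: |-11|<=|24| out[15]=576, r--
l=1 r=14: |-11|<=|23| out[14]=529, r--
l=1 r=13: |-11|<=|19| out[13]=361, r--
l=1 r=12: |-11|<=|18| out[12]=324, r--
l=1 r=11: |-11|<=|17| out[11]=289, r--
l=1 r=10: |-11|<=|15| out[10]=225, r--
l=1 r=9: |-11|<=|12| out[9]=144, r--
l=1 r=8: |-11|<=|11| out[8]=121, r--
l=1 r=7: |-11|>|10| out[7]=121, l++
l=2 r=7: |-8|<=|10| out[6]=100, r--
l=2 r=6: |-8|>|7| out[5]=64, l++
l=3 r=6: |0|<=|7| out[4]=49, r--
l=3 r=5: |0|<=|4| out[3]=16, r--
l=3 r=4: |0|<=|1| out[2]=1, r--
l=3 r=3: |0|<=|0| out[1]=0, r--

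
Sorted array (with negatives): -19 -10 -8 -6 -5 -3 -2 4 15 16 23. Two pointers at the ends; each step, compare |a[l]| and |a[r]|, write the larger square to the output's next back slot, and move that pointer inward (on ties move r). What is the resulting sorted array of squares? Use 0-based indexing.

[0,10] |-19|<=|23| out[10]=529 → r--
[0,9] |-19|>|16| out[9]=361 → l++
[1,9] |-10|<=|16| out[8]=256 → r--
[1,8] |-10|<=|15| out[7]=225 → r--
[1,7] |-10|>|4| out[6]=100 → l++
[2,7] |-8|>|4| out[5]=64 → l++
[3,7] |-6|>|4| out[4]=36 → l++
[4,7] |-5|>|4| out[3]=25 → l++
[5,7] |-3|<=|4| out[2]=16 → r--
[5,6] |-3|>|-2| out[1]=9 → l++
[6,6] |-2|<=|-2| out[0]=4 → r--

[4, 9, 16, 25, 36, 64, 100, 225, 256, 361, 529]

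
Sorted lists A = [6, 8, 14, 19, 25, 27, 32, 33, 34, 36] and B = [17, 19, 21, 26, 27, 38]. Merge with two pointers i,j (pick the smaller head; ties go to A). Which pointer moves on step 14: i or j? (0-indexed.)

i

i=0 j=0: A[i]=6<=B[j]=17 take 6, i++
i=1 j=0: A[i]=8<=B[j]=17 take 8, i++
i=2 j=0: A[i]=14<=B[j]=17 take 14, i++
i=3 j=0: A[i]=19>B[j]=17 take 17, j++
i=3 j=1: A[i]=19<=B[j]=19 take 19, i++
i=4 j=1: A[i]=25>B[j]=19 take 19, j++
i=4 j=2: A[i]=25>B[j]=21 take 21, j++
i=4 j=3: A[i]=25<=B[j]=26 take 25, i++
i=5 j=3: A[i]=27>B[j]=26 take 26, j++
i=5 j=4: A[i]=27<=B[j]=27 take 27, i++
i=6 j=4: A[i]=32>B[j]=27 take 27, j++
i=6 j=5: A[i]=32<=B[j]=38 take 32, i++
i=7 j=5: A[i]=33<=B[j]=38 take 33, i++
i=8 j=5: A[i]=34<=B[j]=38 take 34, i++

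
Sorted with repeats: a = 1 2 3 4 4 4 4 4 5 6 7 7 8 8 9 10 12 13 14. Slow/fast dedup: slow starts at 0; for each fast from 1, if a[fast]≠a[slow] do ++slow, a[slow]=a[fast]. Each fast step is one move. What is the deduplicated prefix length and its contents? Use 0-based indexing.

(s=0,f=1) a[fast]=2≠a[slow]=1 write a[1]=2 → slow++,fast++
(s=1,f=2) a[fast]=3≠a[slow]=2 write a[2]=3 → slow++,fast++
(s=2,f=3) a[fast]=4≠a[slow]=3 write a[3]=4 → slow++,fast++
(s=3,f=4) a[fast]=4=a[slow] dup → fast++
(s=3,f=5) a[fast]=4=a[slow] dup → fast++
(s=3,f=6) a[fast]=4=a[slow] dup → fast++
(s=3,f=7) a[fast]=4=a[slow] dup → fast++
(s=3,f=8) a[fast]=5≠a[slow]=4 write a[4]=5 → slow++,fast++
(s=4,f=9) a[fast]=6≠a[slow]=5 write a[5]=6 → slow++,fast++
(s=5,f=10) a[fast]=7≠a[slow]=6 write a[6]=7 → slow++,fast++
(s=6,f=11) a[fast]=7=a[slow] dup → fast++
(s=6,f=12) a[fast]=8≠a[slow]=7 write a[7]=8 → slow++,fast++
(s=7,f=13) a[fast]=8=a[slow] dup → fast++
(s=7,f=14) a[fast]=9≠a[slow]=8 write a[8]=9 → slow++,fast++
(s=8,f=15) a[fast]=10≠a[slow]=9 write a[9]=10 → slow++,fast++
(s=9,f=16) a[fast]=12≠a[slow]=10 write a[10]=12 → slow++,fast++
(s=10,f=17) a[fast]=13≠a[slow]=12 write a[11]=13 → slow++,fast++
(s=11,f=18) a[fast]=14≠a[slow]=13 write a[12]=14 → slow++,fast++

length 13; prefix = [1, 2, 3, 4, 5, 6, 7, 8, 9, 10, 12, 13, 14]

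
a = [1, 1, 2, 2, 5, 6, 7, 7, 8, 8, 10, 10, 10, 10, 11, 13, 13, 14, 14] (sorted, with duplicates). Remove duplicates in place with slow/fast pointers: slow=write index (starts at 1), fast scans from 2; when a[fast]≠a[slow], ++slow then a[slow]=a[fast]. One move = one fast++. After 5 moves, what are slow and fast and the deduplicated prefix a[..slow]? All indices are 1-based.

(s=1,f=2) a[fast]=1=a[slow] dup → fast++
(s=1,f=3) a[fast]=2≠a[slow]=1 write a[2]=2 → slow++,fast++
(s=2,f=4) a[fast]=2=a[slow] dup → fast++
(s=2,f=5) a[fast]=5≠a[slow]=2 write a[3]=5 → slow++,fast++
(s=3,f=6) a[fast]=6≠a[slow]=5 write a[4]=6 → slow++,fast++

slow=4, fast=7, prefix=[1, 2, 5, 6]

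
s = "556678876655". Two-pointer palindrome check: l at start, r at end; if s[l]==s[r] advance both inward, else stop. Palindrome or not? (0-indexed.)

[0,11] '5'=='5' → l++,r--
[1,10] '5'=='5' → l++,r--
[2,9] '6'=='6' → l++,r--
[3,8] '6'=='6' → l++,r--
[4,7] '7'=='7' → l++,r--
[5,6] '8'=='8' → l++,r--

palindrome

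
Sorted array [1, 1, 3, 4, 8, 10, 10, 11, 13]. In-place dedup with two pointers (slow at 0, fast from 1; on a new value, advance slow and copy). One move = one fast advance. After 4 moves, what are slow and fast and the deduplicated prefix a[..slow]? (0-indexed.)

slow=3, fast=5, prefix=[1, 3, 4, 8]

(s=0,f=1) a[fast]=1=a[slow] dup → fast++
(s=0,f=2) a[fast]=3≠a[slow]=1 write a[1]=3 → slow++,fast++
(s=1,f=3) a[fast]=4≠a[slow]=3 write a[2]=4 → slow++,fast++
(s=2,f=4) a[fast]=8≠a[slow]=4 write a[3]=8 → slow++,fast++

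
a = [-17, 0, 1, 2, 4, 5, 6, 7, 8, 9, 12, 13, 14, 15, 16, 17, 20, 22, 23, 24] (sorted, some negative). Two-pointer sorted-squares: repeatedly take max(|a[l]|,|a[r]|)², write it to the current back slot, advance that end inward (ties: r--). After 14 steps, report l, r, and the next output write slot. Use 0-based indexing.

l=0 r=19: |-17|<=|24| out[19]=576, r--
l=0 r=18: |-17|<=|23| out[18]=529, r--
l=0 r=17: |-17|<=|22| out[17]=484, r--
l=0 r=16: |-17|<=|20| out[16]=400, r--
l=0 r=15: |-17|<=|17| out[15]=289, r--
l=0 r=14: |-17|>|16| out[14]=289, l++
l=1 r=14: |0|<=|16| out[13]=256, r--
l=1 r=13: |0|<=|15| out[12]=225, r--
l=1 r=12: |0|<=|14| out[11]=196, r--
l=1 r=11: |0|<=|13| out[10]=169, r--
l=1 r=10: |0|<=|12| out[9]=144, r--
l=1 r=9: |0|<=|9| out[8]=81, r--
l=1 r=8: |0|<=|8| out[7]=64, r--
l=1 r=7: |0|<=|7| out[6]=49, r--

l=1, r=6, next write slot=5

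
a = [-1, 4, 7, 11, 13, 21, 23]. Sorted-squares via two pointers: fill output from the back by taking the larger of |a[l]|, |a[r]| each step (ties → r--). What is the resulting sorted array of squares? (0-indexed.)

[1, 16, 49, 121, 169, 441, 529]

[0,6] |-1|<=|23| out[6]=529 → r--
[0,5] |-1|<=|21| out[5]=441 → r--
[0,4] |-1|<=|13| out[4]=169 → r--
[0,3] |-1|<=|11| out[3]=121 → r--
[0,2] |-1|<=|7| out[2]=49 → r--
[0,1] |-1|<=|4| out[1]=16 → r--
[0,0] |-1|<=|-1| out[0]=1 → r--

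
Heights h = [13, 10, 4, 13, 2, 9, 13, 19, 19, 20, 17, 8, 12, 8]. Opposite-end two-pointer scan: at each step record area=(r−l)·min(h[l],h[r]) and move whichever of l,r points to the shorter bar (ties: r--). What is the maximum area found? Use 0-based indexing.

max area = 144

l=0 r=13: min(13,8)*13=104 best=104 *, r--
l=0 r=12: min(13,12)*12=144 best=144 *, r--
l=0 r=11: min(13,8)*11=88 best=144, r--
l=0 r=10: min(13,17)*10=130 best=144, l++
l=1 r=10: min(10,17)*9=90 best=144, l++
l=2 r=10: min(4,17)*8=32 best=144, l++
l=3 r=10: min(13,17)*7=91 best=144, l++
l=4 r=10: min(2,17)*6=12 best=144, l++
l=5 r=10: min(9,17)*5=45 best=144, l++
l=6 r=10: min(13,17)*4=52 best=144, l++
l=7 r=10: min(19,17)*3=51 best=144, r--
l=7 r=9: min(19,20)*2=38 best=144, l++
l=8 r=9: min(19,20)*1=19 best=144, l++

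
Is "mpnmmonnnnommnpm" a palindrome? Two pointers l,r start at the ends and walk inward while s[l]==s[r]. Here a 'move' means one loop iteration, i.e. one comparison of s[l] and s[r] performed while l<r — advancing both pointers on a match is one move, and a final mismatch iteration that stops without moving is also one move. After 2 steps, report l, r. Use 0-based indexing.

[0,15] 'm'=='m' → l++,r--
[1,14] 'p'=='p' → l++,r--

l=2, r=13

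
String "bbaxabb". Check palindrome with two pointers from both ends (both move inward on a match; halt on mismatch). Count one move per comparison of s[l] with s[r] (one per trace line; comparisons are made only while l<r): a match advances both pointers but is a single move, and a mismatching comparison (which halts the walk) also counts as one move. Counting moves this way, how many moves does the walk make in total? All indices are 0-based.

3 moves

l=0 r=6: 'b'=='b', l++,r--
l=1 r=5: 'b'=='b', l++,r--
l=2 r=4: 'a'=='a', l++,r--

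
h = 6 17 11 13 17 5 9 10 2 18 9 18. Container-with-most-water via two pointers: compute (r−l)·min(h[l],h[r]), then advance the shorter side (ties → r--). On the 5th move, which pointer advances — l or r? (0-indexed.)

l

[0,11] min(6,18)*11=66 best=66 * → l++
[1,11] min(17,18)*10=170 best=170 * → l++
[2,11] min(11,18)*9=99 best=170 → l++
[3,11] min(13,18)*8=104 best=170 → l++
[4,11] min(17,18)*7=119 best=170 → l++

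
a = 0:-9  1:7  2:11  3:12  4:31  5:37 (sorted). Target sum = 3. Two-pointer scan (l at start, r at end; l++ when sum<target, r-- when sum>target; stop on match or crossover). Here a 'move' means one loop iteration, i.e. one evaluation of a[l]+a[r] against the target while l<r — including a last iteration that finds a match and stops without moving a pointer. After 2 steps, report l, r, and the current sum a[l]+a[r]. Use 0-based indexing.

[0,5] -9+37=28 >3 → r--
[0,4] -9+31=22 >3 → r--

l=0, r=3, sum=3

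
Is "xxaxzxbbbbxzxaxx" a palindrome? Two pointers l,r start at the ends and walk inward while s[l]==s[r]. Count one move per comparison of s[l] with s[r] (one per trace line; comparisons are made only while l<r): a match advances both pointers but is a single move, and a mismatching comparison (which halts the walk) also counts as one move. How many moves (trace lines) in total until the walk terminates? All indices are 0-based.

l=0 r=15: 'x'=='x', l++,r--
l=1 r=14: 'x'=='x', l++,r--
l=2 r=13: 'a'=='a', l++,r--
l=3 r=12: 'x'=='x', l++,r--
l=4 r=11: 'z'=='z', l++,r--
l=5 r=10: 'x'=='x', l++,r--
l=6 r=9: 'b'=='b', l++,r--
l=7 r=8: 'b'=='b', l++,r--

8 moves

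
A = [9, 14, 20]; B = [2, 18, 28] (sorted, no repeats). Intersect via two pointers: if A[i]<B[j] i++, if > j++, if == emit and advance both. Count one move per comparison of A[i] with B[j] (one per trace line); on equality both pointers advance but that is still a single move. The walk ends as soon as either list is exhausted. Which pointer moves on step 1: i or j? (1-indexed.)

j

[i=1,j=1] 9>2 → j++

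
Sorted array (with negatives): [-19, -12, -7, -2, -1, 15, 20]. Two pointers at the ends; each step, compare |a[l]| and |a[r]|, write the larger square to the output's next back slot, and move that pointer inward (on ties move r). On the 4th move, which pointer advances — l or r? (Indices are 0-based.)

l

l=0 r=6: |-19|<=|20| out[6]=400, r--
l=0 r=5: |-19|>|15| out[5]=361, l++
l=1 r=5: |-12|<=|15| out[4]=225, r--
l=1 r=4: |-12|>|-1| out[3]=144, l++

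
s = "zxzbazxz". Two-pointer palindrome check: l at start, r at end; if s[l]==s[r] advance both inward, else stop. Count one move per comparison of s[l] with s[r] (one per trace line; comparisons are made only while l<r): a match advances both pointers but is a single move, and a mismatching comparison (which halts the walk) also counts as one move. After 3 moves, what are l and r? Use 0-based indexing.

[0,7] 'z'=='z' → l++,r--
[1,6] 'x'=='x' → l++,r--
[2,5] 'z'=='z' → l++,r--

l=3, r=4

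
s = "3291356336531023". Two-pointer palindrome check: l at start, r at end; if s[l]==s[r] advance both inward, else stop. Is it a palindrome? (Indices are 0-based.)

not a palindrome (mismatch at 2,13)

[0,15] '3'=='3' → l++,r--
[1,14] '2'=='2' → l++,r--
[2,13] '9'!='0' → stop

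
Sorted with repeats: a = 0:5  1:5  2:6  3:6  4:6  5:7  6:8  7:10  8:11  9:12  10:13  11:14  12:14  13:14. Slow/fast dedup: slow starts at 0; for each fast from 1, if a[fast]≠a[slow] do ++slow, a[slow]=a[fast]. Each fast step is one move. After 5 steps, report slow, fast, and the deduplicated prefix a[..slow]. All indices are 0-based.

slow=0 fast=1: a[fast]=5=a[slow] dup, fast++
slow=0 fast=2: a[fast]=6≠a[slow]=5 write a[1]=6, slow++,fast++
slow=1 fast=3: a[fast]=6=a[slow] dup, fast++
slow=1 fast=4: a[fast]=6=a[slow] dup, fast++
slow=1 fast=5: a[fast]=7≠a[slow]=6 write a[2]=7, slow++,fast++

slow=2, fast=6, prefix=[5, 6, 7]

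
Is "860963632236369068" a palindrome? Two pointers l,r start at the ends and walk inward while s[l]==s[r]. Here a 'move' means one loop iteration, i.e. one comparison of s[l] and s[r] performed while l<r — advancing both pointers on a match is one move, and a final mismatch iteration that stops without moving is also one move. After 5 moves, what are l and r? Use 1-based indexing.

l=1 r=18: '8'=='8', l++,r--
l=2 r=17: '6'=='6', l++,r--
l=3 r=16: '0'=='0', l++,r--
l=4 r=15: '9'=='9', l++,r--
l=5 r=14: '6'=='6', l++,r--

l=6, r=13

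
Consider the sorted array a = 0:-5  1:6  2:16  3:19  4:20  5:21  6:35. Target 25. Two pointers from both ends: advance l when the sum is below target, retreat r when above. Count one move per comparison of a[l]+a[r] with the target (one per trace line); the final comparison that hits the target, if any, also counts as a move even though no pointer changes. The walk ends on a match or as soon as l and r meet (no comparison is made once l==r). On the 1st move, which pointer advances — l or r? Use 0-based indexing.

[0,6] -5+35=30 >25 → r--

r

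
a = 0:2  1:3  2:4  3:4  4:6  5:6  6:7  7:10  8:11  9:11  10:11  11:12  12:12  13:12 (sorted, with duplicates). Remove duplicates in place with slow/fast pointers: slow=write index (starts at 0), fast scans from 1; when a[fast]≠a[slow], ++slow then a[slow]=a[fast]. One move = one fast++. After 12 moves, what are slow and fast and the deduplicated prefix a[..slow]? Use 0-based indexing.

(s=0,f=1) a[fast]=3≠a[slow]=2 write a[1]=3 → slow++,fast++
(s=1,f=2) a[fast]=4≠a[slow]=3 write a[2]=4 → slow++,fast++
(s=2,f=3) a[fast]=4=a[slow] dup → fast++
(s=2,f=4) a[fast]=6≠a[slow]=4 write a[3]=6 → slow++,fast++
(s=3,f=5) a[fast]=6=a[slow] dup → fast++
(s=3,f=6) a[fast]=7≠a[slow]=6 write a[4]=7 → slow++,fast++
(s=4,f=7) a[fast]=10≠a[slow]=7 write a[5]=10 → slow++,fast++
(s=5,f=8) a[fast]=11≠a[slow]=10 write a[6]=11 → slow++,fast++
(s=6,f=9) a[fast]=11=a[slow] dup → fast++
(s=6,f=10) a[fast]=11=a[slow] dup → fast++
(s=6,f=11) a[fast]=12≠a[slow]=11 write a[7]=12 → slow++,fast++
(s=7,f=12) a[fast]=12=a[slow] dup → fast++

slow=7, fast=13, prefix=[2, 3, 4, 6, 7, 10, 11, 12]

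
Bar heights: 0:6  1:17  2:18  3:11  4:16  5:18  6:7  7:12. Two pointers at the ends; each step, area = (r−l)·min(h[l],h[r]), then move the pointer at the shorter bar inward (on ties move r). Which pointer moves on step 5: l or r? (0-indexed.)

[0,7] min(6,12)*7=42 best=42 * → l++
[1,7] min(17,12)*6=72 best=72 * → r--
[1,6] min(17,7)*5=35 best=72 → r--
[1,5] min(17,18)*4=68 best=72 → l++
[2,5] min(18,18)*3=54 best=72 → r--

r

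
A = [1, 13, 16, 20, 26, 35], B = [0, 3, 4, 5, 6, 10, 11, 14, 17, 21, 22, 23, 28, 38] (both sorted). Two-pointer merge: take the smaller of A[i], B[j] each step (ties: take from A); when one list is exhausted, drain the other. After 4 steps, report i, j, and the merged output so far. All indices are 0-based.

i=1, j=3, merged so far=[0, 1, 3, 4]

i=0 j=0: A[i]=1>B[j]=0 take 0, j++
i=0 j=1: A[i]=1<=B[j]=3 take 1, i++
i=1 j=1: A[i]=13>B[j]=3 take 3, j++
i=1 j=2: A[i]=13>B[j]=4 take 4, j++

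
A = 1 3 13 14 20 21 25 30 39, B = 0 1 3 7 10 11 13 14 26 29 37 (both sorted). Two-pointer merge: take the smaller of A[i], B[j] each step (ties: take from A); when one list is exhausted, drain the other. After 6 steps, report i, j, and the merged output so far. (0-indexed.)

i=2, j=4, merged so far=[0, 1, 1, 3, 3, 7]

i=0 j=0: A[i]=1>B[j]=0 take 0, j++
i=0 j=1: A[i]=1<=B[j]=1 take 1, i++
i=1 j=1: A[i]=3>B[j]=1 take 1, j++
i=1 j=2: A[i]=3<=B[j]=3 take 3, i++
i=2 j=2: A[i]=13>B[j]=3 take 3, j++
i=2 j=3: A[i]=13>B[j]=7 take 7, j++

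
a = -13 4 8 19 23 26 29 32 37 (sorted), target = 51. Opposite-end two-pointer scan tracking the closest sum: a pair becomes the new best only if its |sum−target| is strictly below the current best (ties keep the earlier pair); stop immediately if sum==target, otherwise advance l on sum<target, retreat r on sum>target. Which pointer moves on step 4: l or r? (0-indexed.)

r

[0,8] -13+37=24 d=27 * → l++
[1,8] 4+37=41 d=10 * → l++
[2,8] 8+37=45 d=6 * → l++
[3,8] 19+37=56 d=5 * → r--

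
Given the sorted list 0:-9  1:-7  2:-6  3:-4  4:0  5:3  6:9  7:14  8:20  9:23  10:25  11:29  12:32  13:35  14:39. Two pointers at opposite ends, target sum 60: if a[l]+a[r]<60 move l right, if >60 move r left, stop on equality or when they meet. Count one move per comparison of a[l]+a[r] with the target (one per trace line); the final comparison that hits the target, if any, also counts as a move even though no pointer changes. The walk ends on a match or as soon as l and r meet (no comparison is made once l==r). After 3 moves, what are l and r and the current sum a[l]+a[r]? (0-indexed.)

l=3, r=14, sum=35

l=0 r=14: -9+39=30 <60, l++
l=1 r=14: -7+39=32 <60, l++
l=2 r=14: -6+39=33 <60, l++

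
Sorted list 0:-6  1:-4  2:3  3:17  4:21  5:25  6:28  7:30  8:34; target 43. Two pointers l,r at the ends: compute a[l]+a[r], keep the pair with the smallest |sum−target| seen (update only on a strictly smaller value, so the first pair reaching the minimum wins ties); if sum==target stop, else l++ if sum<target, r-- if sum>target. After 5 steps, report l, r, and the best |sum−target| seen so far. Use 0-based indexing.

[0,8] -6+34=28 d=15 * → l++
[1,8] -4+34=30 d=13 * → l++
[2,8] 3+34=37 d=6 * → l++
[3,8] 17+34=51 d=8 → r--
[3,7] 17+30=47 d=4 * → r--

l=3, r=6, best |Δ|=4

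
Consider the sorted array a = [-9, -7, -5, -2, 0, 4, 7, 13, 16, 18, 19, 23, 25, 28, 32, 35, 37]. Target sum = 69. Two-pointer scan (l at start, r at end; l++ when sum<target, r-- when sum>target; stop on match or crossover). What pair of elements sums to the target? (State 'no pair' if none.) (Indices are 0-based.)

l=0 r=16: -9+37=28 <69, l++
l=1 r=16: -7+37=30 <69, l++
l=2 r=16: -5+37=32 <69, l++
l=3 r=16: -2+37=35 <69, l++
l=4 r=16: 0+37=37 <69, l++
l=5 r=16: 4+37=41 <69, l++
l=6 r=16: 7+37=44 <69, l++
l=7 r=16: 13+37=50 <69, l++
l=8 r=16: 16+37=53 <69, l++
l=9 r=16: 18+37=55 <69, l++
l=10 r=16: 19+37=56 <69, l++
l=11 r=16: 23+37=60 <69, l++
l=12 r=16: 25+37=62 <69, l++
l=13 r=16: 28+37=65 <69, l++
l=14 r=16: 32+37=69, found

(32, 37)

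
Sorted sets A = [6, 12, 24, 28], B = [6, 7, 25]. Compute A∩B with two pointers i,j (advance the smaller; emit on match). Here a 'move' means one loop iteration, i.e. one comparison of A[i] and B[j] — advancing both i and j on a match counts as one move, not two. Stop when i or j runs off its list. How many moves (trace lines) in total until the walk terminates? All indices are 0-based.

5 moves

i=0 j=0: 6==6 emit, i++,j++
i=1 j=1: 12>7, j++
i=1 j=2: 12<25, i++
i=2 j=2: 24<25, i++
i=3 j=2: 28>25, j++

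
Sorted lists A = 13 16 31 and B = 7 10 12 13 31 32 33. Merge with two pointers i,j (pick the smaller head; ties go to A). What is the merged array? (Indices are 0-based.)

[7, 10, 12, 13, 13, 16, 31, 31, 32, 33]

[i=0,j=0] A[i]=13>B[j]=7 take 7 → j++
[i=0,j=1] A[i]=13>B[j]=10 take 10 → j++
[i=0,j=2] A[i]=13>B[j]=12 take 12 → j++
[i=0,j=3] A[i]=13<=B[j]=13 take 13 → i++
[i=1,j=3] A[i]=16>B[j]=13 take 13 → j++
[i=1,j=4] A[i]=16<=B[j]=31 take 16 → i++
[i=2,j=4] A[i]=31<=B[j]=31 take 31 → i++
[i=3,j=4] A done, take B[j]=31 → j++
[i=3,j=5] A done, take B[j]=32 → j++
[i=3,j=6] A done, take B[j]=33 → j++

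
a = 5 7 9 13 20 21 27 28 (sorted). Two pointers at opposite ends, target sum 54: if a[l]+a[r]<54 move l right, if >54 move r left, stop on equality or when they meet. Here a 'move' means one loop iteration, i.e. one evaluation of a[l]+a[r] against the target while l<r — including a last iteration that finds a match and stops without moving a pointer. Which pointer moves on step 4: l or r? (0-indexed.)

l=0 r=7: 5+28=33 <54, l++
l=1 r=7: 7+28=35 <54, l++
l=2 r=7: 9+28=37 <54, l++
l=3 r=7: 13+28=41 <54, l++

l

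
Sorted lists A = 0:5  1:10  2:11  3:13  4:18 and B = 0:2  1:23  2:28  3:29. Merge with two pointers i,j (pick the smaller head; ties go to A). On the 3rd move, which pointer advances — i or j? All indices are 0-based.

i

i=0 j=0: A[i]=5>B[j]=2 take 2, j++
i=0 j=1: A[i]=5<=B[j]=23 take 5, i++
i=1 j=1: A[i]=10<=B[j]=23 take 10, i++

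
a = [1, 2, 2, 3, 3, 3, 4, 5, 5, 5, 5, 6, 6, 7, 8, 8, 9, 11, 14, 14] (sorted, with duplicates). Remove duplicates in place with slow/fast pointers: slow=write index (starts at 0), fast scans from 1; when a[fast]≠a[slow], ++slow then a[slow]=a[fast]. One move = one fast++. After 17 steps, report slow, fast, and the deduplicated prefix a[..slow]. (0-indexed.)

slow=0 fast=1: a[fast]=2≠a[slow]=1 write a[1]=2, slow++,fast++
slow=1 fast=2: a[fast]=2=a[slow] dup, fast++
slow=1 fast=3: a[fast]=3≠a[slow]=2 write a[2]=3, slow++,fast++
slow=2 fast=4: a[fast]=3=a[slow] dup, fast++
slow=2 fast=5: a[fast]=3=a[slow] dup, fast++
slow=2 fast=6: a[fast]=4≠a[slow]=3 write a[3]=4, slow++,fast++
slow=3 fast=7: a[fast]=5≠a[slow]=4 write a[4]=5, slow++,fast++
slow=4 fast=8: a[fast]=5=a[slow] dup, fast++
slow=4 fast=9: a[fast]=5=a[slow] dup, fast++
slow=4 fast=10: a[fast]=5=a[slow] dup, fast++
slow=4 fast=11: a[fast]=6≠a[slow]=5 write a[5]=6, slow++,fast++
slow=5 fast=12: a[fast]=6=a[slow] dup, fast++
slow=5 fast=13: a[fast]=7≠a[slow]=6 write a[6]=7, slow++,fast++
slow=6 fast=14: a[fast]=8≠a[slow]=7 write a[7]=8, slow++,fast++
slow=7 fast=15: a[fast]=8=a[slow] dup, fast++
slow=7 fast=16: a[fast]=9≠a[slow]=8 write a[8]=9, slow++,fast++
slow=8 fast=17: a[fast]=11≠a[slow]=9 write a[9]=11, slow++,fast++

slow=9, fast=18, prefix=[1, 2, 3, 4, 5, 6, 7, 8, 9, 11]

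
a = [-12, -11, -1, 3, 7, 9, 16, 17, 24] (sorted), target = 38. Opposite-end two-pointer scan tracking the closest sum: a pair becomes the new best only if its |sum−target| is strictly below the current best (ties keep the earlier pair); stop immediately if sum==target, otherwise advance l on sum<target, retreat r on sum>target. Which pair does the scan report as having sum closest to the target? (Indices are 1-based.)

[1,9] -12+24=12 d=26 * → l++
[2,9] -11+24=13 d=25 * → l++
[3,9] -1+24=23 d=15 * → l++
[4,9] 3+24=27 d=11 * → l++
[5,9] 7+24=31 d=7 * → l++
[6,9] 9+24=33 d=5 * → l++
[7,9] 16+24=40 d=2 * → r--
[7,8] 16+17=33 d=5 → l++

pair (16, 24) with sum 40 (|Δ|=2)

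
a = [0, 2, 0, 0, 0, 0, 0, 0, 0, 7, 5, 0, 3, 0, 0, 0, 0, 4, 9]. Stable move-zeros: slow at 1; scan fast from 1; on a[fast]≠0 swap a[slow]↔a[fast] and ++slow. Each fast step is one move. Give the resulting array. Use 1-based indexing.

[2, 7, 5, 3, 4, 9, 0, 0, 0, 0, 0, 0, 0, 0, 0, 0, 0, 0, 0]

slow=1 fast=1: a[fast]=0, fast++
slow=1 fast=2: a[fast]=2≠0 swap→a[1]=2, slow++,fast++
slow=2 fast=3: a[fast]=0, fast++
slow=2 fast=4: a[fast]=0, fast++
slow=2 fast=5: a[fast]=0, fast++
slow=2 fast=6: a[fast]=0, fast++
slow=2 fast=7: a[fast]=0, fast++
slow=2 fast=8: a[fast]=0, fast++
slow=2 fast=9: a[fast]=0, fast++
slow=2 fast=10: a[fast]=7≠0 swap→a[2]=7, slow++,fast++
slow=3 fast=11: a[fast]=5≠0 swap→a[3]=5, slow++,fast++
slow=4 fast=12: a[fast]=0, fast++
slow=4 fast=13: a[fast]=3≠0 swap→a[4]=3, slow++,fast++
slow=5 fast=14: a[fast]=0, fast++
slow=5 fast=15: a[fast]=0, fast++
slow=5 fast=16: a[fast]=0, fast++
slow=5 fast=17: a[fast]=0, fast++
slow=5 fast=18: a[fast]=4≠0 swap→a[5]=4, slow++,fast++
slow=6 fast=19: a[fast]=9≠0 swap→a[6]=9, slow++,fast++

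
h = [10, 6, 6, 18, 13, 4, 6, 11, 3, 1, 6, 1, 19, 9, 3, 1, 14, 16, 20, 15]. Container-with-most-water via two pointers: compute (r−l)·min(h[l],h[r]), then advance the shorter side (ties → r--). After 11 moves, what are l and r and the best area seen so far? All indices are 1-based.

l=1 r=20: min(10,15)*19=190 best=190 *, l++
l=2 r=20: min(6,15)*18=108 best=190, l++
l=3 r=20: min(6,15)*17=102 best=190, l++
l=4 r=20: min(18,15)*16=240 best=240 *, r--
l=4 r=19: min(18,20)*15=270 best=270 *, l++
l=5 r=19: min(13,20)*14=182 best=270, l++
l=6 r=19: min(4,20)*13=52 best=270, l++
l=7 r=19: min(6,20)*12=72 best=270, l++
l=8 r=19: min(11,20)*11=121 best=270, l++
l=9 r=19: min(3,20)*10=30 best=270, l++
l=10 r=19: min(1,20)*9=9 best=270, l++

l=11, r=19, best area=270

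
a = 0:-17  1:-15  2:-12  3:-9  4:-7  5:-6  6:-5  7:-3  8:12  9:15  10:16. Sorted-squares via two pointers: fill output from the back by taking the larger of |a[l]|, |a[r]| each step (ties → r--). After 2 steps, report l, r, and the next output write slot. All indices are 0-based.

l=1, r=9, next write slot=8

l=0 r=10: |-17|>|16| out[10]=289, l++
l=1 r=10: |-15|<=|16| out[9]=256, r--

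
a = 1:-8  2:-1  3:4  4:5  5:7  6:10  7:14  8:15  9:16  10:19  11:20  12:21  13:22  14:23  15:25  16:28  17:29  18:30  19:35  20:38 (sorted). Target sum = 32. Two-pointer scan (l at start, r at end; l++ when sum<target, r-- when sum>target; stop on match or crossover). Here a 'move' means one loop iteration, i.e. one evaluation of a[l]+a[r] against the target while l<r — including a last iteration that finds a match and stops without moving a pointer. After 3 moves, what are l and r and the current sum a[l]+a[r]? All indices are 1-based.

l=2, r=18, sum=29

l=1 r=20: -8+38=30 <32, l++
l=2 r=20: -1+38=37 >32, r--
l=2 r=19: -1+35=34 >32, r--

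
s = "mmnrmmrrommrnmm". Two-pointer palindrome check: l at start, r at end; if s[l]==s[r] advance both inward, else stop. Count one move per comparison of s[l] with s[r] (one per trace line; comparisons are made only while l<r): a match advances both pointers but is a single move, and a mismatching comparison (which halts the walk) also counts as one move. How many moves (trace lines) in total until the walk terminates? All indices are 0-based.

7 moves

[0,14] 'm'=='m' → l++,r--
[1,13] 'm'=='m' → l++,r--
[2,12] 'n'=='n' → l++,r--
[3,11] 'r'=='r' → l++,r--
[4,10] 'm'=='m' → l++,r--
[5,9] 'm'=='m' → l++,r--
[6,8] 'r'!='o' → stop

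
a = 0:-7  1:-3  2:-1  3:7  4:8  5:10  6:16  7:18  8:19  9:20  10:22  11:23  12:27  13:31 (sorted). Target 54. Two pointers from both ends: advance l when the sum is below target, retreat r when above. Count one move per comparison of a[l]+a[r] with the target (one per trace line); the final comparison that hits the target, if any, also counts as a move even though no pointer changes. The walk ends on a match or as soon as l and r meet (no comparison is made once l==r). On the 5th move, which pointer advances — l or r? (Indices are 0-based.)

l

[0,13] -7+31=24 <54 → l++
[1,13] -3+31=28 <54 → l++
[2,13] -1+31=30 <54 → l++
[3,13] 7+31=38 <54 → l++
[4,13] 8+31=39 <54 → l++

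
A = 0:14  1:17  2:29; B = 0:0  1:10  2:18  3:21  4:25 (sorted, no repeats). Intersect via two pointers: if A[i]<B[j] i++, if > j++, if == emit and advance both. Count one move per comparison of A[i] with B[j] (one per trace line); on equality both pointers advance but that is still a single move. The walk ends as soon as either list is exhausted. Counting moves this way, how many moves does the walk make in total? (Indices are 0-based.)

7 moves

[i=0,j=0] 14>0 → j++
[i=0,j=1] 14>10 → j++
[i=0,j=2] 14<18 → i++
[i=1,j=2] 17<18 → i++
[i=2,j=2] 29>18 → j++
[i=2,j=3] 29>21 → j++
[i=2,j=4] 29>25 → j++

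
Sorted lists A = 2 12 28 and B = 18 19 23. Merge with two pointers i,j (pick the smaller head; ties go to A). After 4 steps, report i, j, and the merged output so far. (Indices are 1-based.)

[i=1,j=1] A[i]=2<=B[j]=18 take 2 → i++
[i=2,j=1] A[i]=12<=B[j]=18 take 12 → i++
[i=3,j=1] A[i]=28>B[j]=18 take 18 → j++
[i=3,j=2] A[i]=28>B[j]=19 take 19 → j++

i=3, j=3, merged so far=[2, 12, 18, 19]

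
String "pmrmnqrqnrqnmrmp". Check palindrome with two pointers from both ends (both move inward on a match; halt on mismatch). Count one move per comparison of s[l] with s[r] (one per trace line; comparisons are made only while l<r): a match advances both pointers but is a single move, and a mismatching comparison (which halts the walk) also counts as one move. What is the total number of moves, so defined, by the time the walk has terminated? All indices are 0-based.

[0,15] 'p'=='p' → l++,r--
[1,14] 'm'=='m' → l++,r--
[2,13] 'r'=='r' → l++,r--
[3,12] 'm'=='m' → l++,r--
[4,11] 'n'=='n' → l++,r--
[5,10] 'q'=='q' → l++,r--
[6,9] 'r'=='r' → l++,r--
[7,8] 'q'!='n' → stop

8 moves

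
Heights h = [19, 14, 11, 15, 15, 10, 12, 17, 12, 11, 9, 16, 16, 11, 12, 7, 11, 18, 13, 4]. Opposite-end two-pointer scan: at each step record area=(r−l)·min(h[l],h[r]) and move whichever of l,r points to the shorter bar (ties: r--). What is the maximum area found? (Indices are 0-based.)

max area = 306

[0,19] min(19,4)*19=76 best=76 * → r--
[0,18] min(19,13)*18=234 best=234 * → r--
[0,17] min(19,18)*17=306 best=306 * → r--
[0,16] min(19,11)*16=176 best=306 → r--
[0,15] min(19,7)*15=105 best=306 → r--
[0,14] min(19,12)*14=168 best=306 → r--
[0,13] min(19,11)*13=143 best=306 → r--
[0,12] min(19,16)*12=192 best=306 → r--
[0,11] min(19,16)*11=176 best=306 → r--
[0,10] min(19,9)*10=90 best=306 → r--
[0,9] min(19,11)*9=99 best=306 → r--
[0,8] min(19,12)*8=96 best=306 → r--
[0,7] min(19,17)*7=119 best=306 → r--
[0,6] min(19,12)*6=72 best=306 → r--
[0,5] min(19,10)*5=50 best=306 → r--
[0,4] min(19,15)*4=60 best=306 → r--
[0,3] min(19,15)*3=45 best=306 → r--
[0,2] min(19,11)*2=22 best=306 → r--
[0,1] min(19,14)*1=14 best=306 → r--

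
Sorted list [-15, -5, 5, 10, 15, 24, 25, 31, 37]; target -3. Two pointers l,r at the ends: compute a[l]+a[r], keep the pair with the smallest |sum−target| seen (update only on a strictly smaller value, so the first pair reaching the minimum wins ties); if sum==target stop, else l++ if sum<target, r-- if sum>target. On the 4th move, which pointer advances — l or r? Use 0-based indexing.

[0,8] -15+37=22 d=25 * → r--
[0,7] -15+31=16 d=19 * → r--
[0,6] -15+25=10 d=13 * → r--
[0,5] -15+24=9 d=12 * → r--

r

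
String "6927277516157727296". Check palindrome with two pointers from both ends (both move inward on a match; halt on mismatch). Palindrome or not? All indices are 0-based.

palindrome

l=0 r=18: '6'=='6', l++,r--
l=1 r=17: '9'=='9', l++,r--
l=2 r=16: '2'=='2', l++,r--
l=3 r=15: '7'=='7', l++,r--
l=4 r=14: '2'=='2', l++,r--
l=5 r=13: '7'=='7', l++,r--
l=6 r=12: '7'=='7', l++,r--
l=7 r=11: '5'=='5', l++,r--
l=8 r=10: '1'=='1', l++,r--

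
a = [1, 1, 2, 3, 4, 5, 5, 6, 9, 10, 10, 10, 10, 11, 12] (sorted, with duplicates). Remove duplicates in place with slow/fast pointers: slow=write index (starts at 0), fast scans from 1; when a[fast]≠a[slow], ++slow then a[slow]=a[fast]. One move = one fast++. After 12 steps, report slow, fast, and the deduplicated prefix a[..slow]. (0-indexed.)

slow=0 fast=1: a[fast]=1=a[slow] dup, fast++
slow=0 fast=2: a[fast]=2≠a[slow]=1 write a[1]=2, slow++,fast++
slow=1 fast=3: a[fast]=3≠a[slow]=2 write a[2]=3, slow++,fast++
slow=2 fast=4: a[fast]=4≠a[slow]=3 write a[3]=4, slow++,fast++
slow=3 fast=5: a[fast]=5≠a[slow]=4 write a[4]=5, slow++,fast++
slow=4 fast=6: a[fast]=5=a[slow] dup, fast++
slow=4 fast=7: a[fast]=6≠a[slow]=5 write a[5]=6, slow++,fast++
slow=5 fast=8: a[fast]=9≠a[slow]=6 write a[6]=9, slow++,fast++
slow=6 fast=9: a[fast]=10≠a[slow]=9 write a[7]=10, slow++,fast++
slow=7 fast=10: a[fast]=10=a[slow] dup, fast++
slow=7 fast=11: a[fast]=10=a[slow] dup, fast++
slow=7 fast=12: a[fast]=10=a[slow] dup, fast++

slow=7, fast=13, prefix=[1, 2, 3, 4, 5, 6, 9, 10]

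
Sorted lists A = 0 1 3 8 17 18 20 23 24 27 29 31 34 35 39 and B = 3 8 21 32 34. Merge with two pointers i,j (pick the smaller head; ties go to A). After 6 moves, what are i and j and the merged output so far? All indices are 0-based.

i=0 j=0: A[i]=0<=B[j]=3 take 0, i++
i=1 j=0: A[i]=1<=B[j]=3 take 1, i++
i=2 j=0: A[i]=3<=B[j]=3 take 3, i++
i=3 j=0: A[i]=8>B[j]=3 take 3, j++
i=3 j=1: A[i]=8<=B[j]=8 take 8, i++
i=4 j=1: A[i]=17>B[j]=8 take 8, j++

i=4, j=2, merged so far=[0, 1, 3, 3, 8, 8]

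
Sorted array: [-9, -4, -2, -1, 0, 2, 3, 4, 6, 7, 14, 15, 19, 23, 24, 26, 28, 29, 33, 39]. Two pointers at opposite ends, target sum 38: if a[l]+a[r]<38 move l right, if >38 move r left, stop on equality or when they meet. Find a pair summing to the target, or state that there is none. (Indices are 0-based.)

(-1, 39)

[0,19] -9+39=30 <38 → l++
[1,19] -4+39=35 <38 → l++
[2,19] -2+39=37 <38 → l++
[3,19] -1+39=38 → found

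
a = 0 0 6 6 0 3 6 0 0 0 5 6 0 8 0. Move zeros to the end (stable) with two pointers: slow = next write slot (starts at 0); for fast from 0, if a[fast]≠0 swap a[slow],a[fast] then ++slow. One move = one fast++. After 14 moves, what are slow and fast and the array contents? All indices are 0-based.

slow=7, fast=14, a=[6, 6, 3, 6, 5, 6, 8, 0, 0, 0, 0, 0, 0, 0, 0]

(s=0,f=0) a[fast]=0 → fast++
(s=0,f=1) a[fast]=0 → fast++
(s=0,f=2) a[fast]=6≠0 swap→a[0]=6 → slow++,fast++
(s=1,f=3) a[fast]=6≠0 swap→a[1]=6 → slow++,fast++
(s=2,f=4) a[fast]=0 → fast++
(s=2,f=5) a[fast]=3≠0 swap→a[2]=3 → slow++,fast++
(s=3,f=6) a[fast]=6≠0 swap→a[3]=6 → slow++,fast++
(s=4,f=7) a[fast]=0 → fast++
(s=4,f=8) a[fast]=0 → fast++
(s=4,f=9) a[fast]=0 → fast++
(s=4,f=10) a[fast]=5≠0 swap→a[4]=5 → slow++,fast++
(s=5,f=11) a[fast]=6≠0 swap→a[5]=6 → slow++,fast++
(s=6,f=12) a[fast]=0 → fast++
(s=6,f=13) a[fast]=8≠0 swap→a[6]=8 → slow++,fast++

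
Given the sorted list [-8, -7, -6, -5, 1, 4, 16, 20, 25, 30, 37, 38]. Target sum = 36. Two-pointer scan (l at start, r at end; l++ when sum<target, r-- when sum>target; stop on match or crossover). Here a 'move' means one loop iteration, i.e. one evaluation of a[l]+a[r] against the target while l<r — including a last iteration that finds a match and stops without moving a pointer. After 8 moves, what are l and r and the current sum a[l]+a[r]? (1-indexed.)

l=7, r=10, sum=46

l=1 r=12: -8+38=30 <36, l++
l=2 r=12: -7+38=31 <36, l++
l=3 r=12: -6+38=32 <36, l++
l=4 r=12: -5+38=33 <36, l++
l=5 r=12: 1+38=39 >36, r--
l=5 r=11: 1+37=38 >36, r--
l=5 r=10: 1+30=31 <36, l++
l=6 r=10: 4+30=34 <36, l++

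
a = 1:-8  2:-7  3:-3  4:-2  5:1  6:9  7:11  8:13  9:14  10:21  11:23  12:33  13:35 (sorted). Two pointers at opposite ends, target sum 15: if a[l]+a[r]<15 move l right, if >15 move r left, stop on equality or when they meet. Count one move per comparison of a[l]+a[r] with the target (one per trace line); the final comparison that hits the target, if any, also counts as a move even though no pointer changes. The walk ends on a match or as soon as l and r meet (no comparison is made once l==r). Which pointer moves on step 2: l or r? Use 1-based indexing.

l=1 r=13: -8+35=27 >15, r--
l=1 r=12: -8+33=25 >15, r--

r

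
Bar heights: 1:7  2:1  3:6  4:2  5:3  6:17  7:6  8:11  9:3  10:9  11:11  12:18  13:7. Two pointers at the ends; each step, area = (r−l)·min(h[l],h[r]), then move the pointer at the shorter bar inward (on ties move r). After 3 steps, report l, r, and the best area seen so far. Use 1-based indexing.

[1,13] min(7,7)*12=84 best=84 * → r--
[1,12] min(7,18)*11=77 best=84 → l++
[2,12] min(1,18)*10=10 best=84 → l++

l=3, r=12, best area=84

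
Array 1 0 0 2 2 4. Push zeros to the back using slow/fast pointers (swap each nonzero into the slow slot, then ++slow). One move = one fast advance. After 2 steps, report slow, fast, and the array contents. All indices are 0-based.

slow=1, fast=2, a=[1, 0, 0, 2, 2, 4]

(s=0,f=0) a[fast]=1≠0 swap→a[0]=1 → slow++,fast++
(s=1,f=1) a[fast]=0 → fast++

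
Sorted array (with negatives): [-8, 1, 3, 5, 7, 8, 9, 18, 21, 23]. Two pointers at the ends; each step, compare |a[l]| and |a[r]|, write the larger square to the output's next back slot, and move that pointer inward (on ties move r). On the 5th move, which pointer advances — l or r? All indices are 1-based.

[1,10] |-8|<=|23| out[10]=529 → r--
[1,9] |-8|<=|21| out[9]=441 → r--
[1,8] |-8|<=|18| out[8]=324 → r--
[1,7] |-8|<=|9| out[7]=81 → r--
[1,6] |-8|<=|8| out[6]=64 → r--

r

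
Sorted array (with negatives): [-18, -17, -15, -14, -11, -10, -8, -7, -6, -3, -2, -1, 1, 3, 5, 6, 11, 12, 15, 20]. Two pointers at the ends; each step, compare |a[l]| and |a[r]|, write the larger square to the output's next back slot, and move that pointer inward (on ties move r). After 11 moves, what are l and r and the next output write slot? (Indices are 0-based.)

l=0 r=19: |-18|<=|20| out[19]=400, r--
l=0 r=18: |-18|>|15| out[18]=324, l++
l=1 r=18: |-17|>|15| out[17]=289, l++
l=2 r=18: |-15|<=|15| out[16]=225, r--
l=2 r=17: |-15|>|12| out[15]=225, l++
l=3 r=17: |-14|>|12| out[14]=196, l++
l=4 r=17: |-11|<=|12| out[13]=144, r--
l=4 r=16: |-11|<=|11| out[12]=121, r--
l=4 r=15: |-11|>|6| out[11]=121, l++
l=5 r=15: |-10|>|6| out[10]=100, l++
l=6 r=15: |-8|>|6| out[9]=64, l++

l=7, r=15, next write slot=8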